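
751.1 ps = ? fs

pico = 10^-12, femto = 10^-15; factor is 10^3.
751.1 × 10^3 = 751100

751100 fs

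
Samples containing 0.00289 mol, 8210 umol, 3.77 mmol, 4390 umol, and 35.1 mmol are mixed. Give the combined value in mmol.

In mmol:
  0.00289 mol = 0.00289 × 10^3 mmol = 2.89
  8210 umol = 8210 × 10^-3 mmol = 8.21
  3.77 mmol → 3.77
  4390 umol = 4390 × 10^-3 mmol = 4.39
  35.1 mmol → 35.1
Sum: 2.89 + 8.21 + 3.77 + 4.39 + 35.1 = 54.36

54.36 mmol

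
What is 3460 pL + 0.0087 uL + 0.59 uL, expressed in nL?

In nL:
  3460 pL = 3460e-3 nL = 3.46
  0.0087 uL = 0.0087e3 nL = 8.7
  0.59 uL = 0.59e3 nL = 590
Sum: 3.46 + 8.7 + 590 = 602.16

602.16 nL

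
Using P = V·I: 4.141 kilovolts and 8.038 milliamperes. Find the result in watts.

4.141 × 10³ × 8.038 × 10⁻³ = 33.285358 W

33.285358 watts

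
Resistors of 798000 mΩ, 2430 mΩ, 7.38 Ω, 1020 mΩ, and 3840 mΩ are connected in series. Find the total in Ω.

In Ω:
  798000 mΩ = 798000 × 10⁻³ Ω = 798
  2430 mΩ = 2430 × 10⁻³ Ω = 2.43
  7.38 Ω → 7.38
  1020 mΩ = 1020 × 10⁻³ Ω = 1.02
  3840 mΩ = 3840 × 10⁻³ Ω = 3.84
Sum: 798 + 2.43 + 7.38 + 1.02 + 3.84 = 812.67

812.67 Ω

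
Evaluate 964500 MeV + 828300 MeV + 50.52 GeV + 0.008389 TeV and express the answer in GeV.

In GeV:
  964500 MeV = 964500 × 10^-3 GeV = 964.5
  828300 MeV = 828300 × 10^-3 GeV = 828.3
  50.52 GeV → 50.52
  0.008389 TeV = 0.008389 × 10^3 GeV = 8.389
Sum: 964.5 + 828.3 + 50.52 + 8.389 = 1851.709

1851.709 GeV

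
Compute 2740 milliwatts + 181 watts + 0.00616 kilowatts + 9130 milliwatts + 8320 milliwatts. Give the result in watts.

207.35 watts

In watts:
  2740 milliwatts = 2740e-3 watts = 2.74
  181 watts → 181
  0.00616 kilowatts = 0.00616e3 watts = 6.16
  9130 milliwatts = 9130e-3 watts = 9.13
  8320 milliwatts = 8320e-3 watts = 8.32
Sum: 2.74 + 181 + 6.16 + 9.13 + 8.32 = 207.35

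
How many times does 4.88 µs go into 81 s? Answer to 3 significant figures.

(81) / (4.88 × 10⁻⁶) = 16.6 × 10⁶

16600000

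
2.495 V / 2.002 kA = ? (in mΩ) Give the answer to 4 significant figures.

1.246 mΩ

(2.495) / (2.002 × 10³) = 1.24625 × 10⁻³ Ω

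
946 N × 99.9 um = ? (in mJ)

94.5054 mJ

946 × 99.9 × 10⁻⁶ = 94505.4 × 10⁻⁶ J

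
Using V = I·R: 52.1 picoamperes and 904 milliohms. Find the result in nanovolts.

52.1 × 10^-12 × 904 × 10^-3 = 47098.4 × 10^-15 V

0.0470984 nanovolts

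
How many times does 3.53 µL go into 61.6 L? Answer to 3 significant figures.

(61.6) / (3.53e-6) = 17.45e6

17500000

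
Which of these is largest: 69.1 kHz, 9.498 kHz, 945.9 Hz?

69.1 kHz = 69100 Hz
9.498 kHz = 9498 Hz
945.9 Hz = 945.9 Hz

69.1 kHz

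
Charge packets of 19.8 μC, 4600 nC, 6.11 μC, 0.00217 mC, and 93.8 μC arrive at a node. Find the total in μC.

126.48 μC

In μC:
  19.8 μC → 19.8
  4600 nC = 4600e-3 μC = 4.6
  6.11 μC → 6.11
  0.00217 mC = 0.00217e3 μC = 2.17
  93.8 μC → 93.8
Sum: 19.8 + 4.6 + 6.11 + 2.17 + 93.8 = 126.48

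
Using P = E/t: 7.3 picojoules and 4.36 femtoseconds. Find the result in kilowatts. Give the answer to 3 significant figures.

1.67 kilowatts

(7.3 × 10⁻¹²) / (4.36 × 10⁻¹⁵) = 1.6743 × 10³ W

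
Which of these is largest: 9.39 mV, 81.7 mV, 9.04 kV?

9.04 kV

9.39 mV = 0.00939 V
81.7 mV = 0.0817 V
9.04 kV = 9040 V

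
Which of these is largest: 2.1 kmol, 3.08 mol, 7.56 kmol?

7.56 kmol

2.1 kmol = 2100 mol
3.08 mol = 3.08 mol
7.56 kmol = 7560 mol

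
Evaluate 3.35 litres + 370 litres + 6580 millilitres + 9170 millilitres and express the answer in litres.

389.1 litres

In litres:
  3.35 litres → 3.35
  370 litres → 370
  6580 millilitres = 6580e-3 litres = 6.58
  9170 millilitres = 9170e-3 litres = 9.17
Sum: 3.35 + 370 + 6.58 + 9.17 = 389.1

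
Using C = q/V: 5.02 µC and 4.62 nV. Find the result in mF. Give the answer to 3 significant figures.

(5.02e-6) / (4.62e-9) = 1.0866e3 F

1090000 mF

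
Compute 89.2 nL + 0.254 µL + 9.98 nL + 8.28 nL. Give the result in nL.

In nL:
  89.2 nL → 89.2
  0.254 µL = 0.254 × 10³ nL = 254
  9.98 nL → 9.98
  8.28 nL → 8.28
Sum: 89.2 + 254 + 9.98 + 8.28 = 361.46

361.46 nL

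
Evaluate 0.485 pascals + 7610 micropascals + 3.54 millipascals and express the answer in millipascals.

496.15 millipascals

In millipascals:
  0.485 pascals = 0.485 × 10^3 millipascals = 485
  7610 micropascals = 7610 × 10^-3 millipascals = 7.61
  3.54 millipascals → 3.54
Sum: 485 + 7.61 + 3.54 = 496.15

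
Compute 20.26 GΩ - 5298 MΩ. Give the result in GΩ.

In GΩ:
  20.26 GΩ → 20.26
  5298 MΩ = 5298 × 10⁻³ GΩ = 5.298
Difference: 20.26 - 5.298 = 14.962

14.962 GΩ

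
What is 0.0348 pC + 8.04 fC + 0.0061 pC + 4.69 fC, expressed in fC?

53.63 fC

In fC:
  0.0348 pC = 0.0348 × 10³ fC = 34.8
  8.04 fC → 8.04
  0.0061 pC = 0.0061 × 10³ fC = 6.1
  4.69 fC → 4.69
Sum: 34.8 + 8.04 + 6.1 + 4.69 = 53.63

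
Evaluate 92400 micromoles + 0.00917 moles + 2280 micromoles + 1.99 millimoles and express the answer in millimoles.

105.84 millimoles

In millimoles:
  92400 micromoles = 92400e-3 millimoles = 92.4
  0.00917 moles = 0.00917e3 millimoles = 9.17
  2280 micromoles = 2280e-3 millimoles = 2.28
  1.99 millimoles → 1.99
Sum: 92.4 + 9.17 + 2.28 + 1.99 = 105.84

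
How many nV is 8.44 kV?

kilo = 1e3, nano = 1e-9; factor is 1e12.
8.44 × 1e12 = 8440000000000

8440000000000 nV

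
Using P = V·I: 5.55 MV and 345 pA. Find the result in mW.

1.91475 mW

5.55 × 10⁶ × 345 × 10⁻¹² = 1914.75 × 10⁻⁶ W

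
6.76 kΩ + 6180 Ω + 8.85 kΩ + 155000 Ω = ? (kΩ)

In kΩ:
  6.76 kΩ → 6.76
  6180 Ω = 6180 × 10⁻³ kΩ = 6.18
  8.85 kΩ → 8.85
  155000 Ω = 155000 × 10⁻³ kΩ = 155
Sum: 6.76 + 6.18 + 8.85 + 155 = 176.79

176.79 kΩ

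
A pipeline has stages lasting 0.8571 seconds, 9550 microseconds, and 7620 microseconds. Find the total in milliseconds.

In milliseconds:
  0.8571 seconds = 0.8571 × 10³ milliseconds = 857.1
  9550 microseconds = 9550 × 10⁻³ milliseconds = 9.55
  7620 microseconds = 7620 × 10⁻³ milliseconds = 7.62
Sum: 857.1 + 9.55 + 7.62 = 874.27

874.27 milliseconds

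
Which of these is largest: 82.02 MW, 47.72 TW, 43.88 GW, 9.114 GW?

47.72 TW

82.02 MW = 82020000 W
47.72 TW = 47720000000000 W
43.88 GW = 43880000000 W
9.114 GW = 9114000000 W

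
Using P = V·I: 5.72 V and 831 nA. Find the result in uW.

4.75332 uW

5.72 × 831 × 10⁻⁹ = 4753.32 × 10⁻⁹ W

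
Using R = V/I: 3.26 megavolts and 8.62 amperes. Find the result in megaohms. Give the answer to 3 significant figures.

0.378 megaohms

(3.26 × 10⁶) / (8.62) = 0.37819 × 10⁶ Ω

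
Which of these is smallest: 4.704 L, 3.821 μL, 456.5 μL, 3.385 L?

3.821 μL

4.704 L = 4.704 L
3.821 μL = 0.000003821 L
456.5 μL = 0.0004565 L
3.385 L = 3.385 L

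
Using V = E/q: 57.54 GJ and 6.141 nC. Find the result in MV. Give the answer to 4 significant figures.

(57.54 × 10^9) / (6.141 × 10^-9) = 9.36981 × 10^18 V

9370000000000 MV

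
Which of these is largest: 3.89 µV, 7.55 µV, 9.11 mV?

9.11 mV

3.89 µV = 0.00000389 V
7.55 µV = 0.00000755 V
9.11 mV = 0.00911 V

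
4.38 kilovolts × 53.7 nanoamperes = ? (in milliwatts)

4.38 × 10^3 × 53.7 × 10^-9 = 235.206 × 10^-6 W

0.235206 milliwatts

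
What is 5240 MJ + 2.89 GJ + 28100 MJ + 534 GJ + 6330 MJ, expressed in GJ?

In GJ:
  5240 MJ = 5240 × 10^-3 GJ = 5.24
  2.89 GJ → 2.89
  28100 MJ = 28100 × 10^-3 GJ = 28.1
  534 GJ → 534
  6330 MJ = 6330 × 10^-3 GJ = 6.33
Sum: 5.24 + 2.89 + 28.1 + 534 + 6.33 = 576.56

576.56 GJ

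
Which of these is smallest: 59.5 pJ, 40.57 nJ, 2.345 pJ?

59.5 pJ = 0.0000000000595 J
40.57 nJ = 0.00000004057 J
2.345 pJ = 0.000000000002345 J

2.345 pJ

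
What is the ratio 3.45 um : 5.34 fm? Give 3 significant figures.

646000000

(3.45 × 10^-6) / (5.34 × 10^-15) = 0.6461 × 10^9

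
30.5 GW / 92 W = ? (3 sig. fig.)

(30.5e9) / (92) = 0.3315e9

332000000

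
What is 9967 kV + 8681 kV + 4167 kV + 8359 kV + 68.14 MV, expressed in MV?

99.314 MV

In MV:
  9967 kV = 9967e-3 MV = 9.967
  8681 kV = 8681e-3 MV = 8.681
  4167 kV = 4167e-3 MV = 4.167
  8359 kV = 8359e-3 MV = 8.359
  68.14 MV → 68.14
Sum: 9.967 + 8.681 + 4.167 + 8.359 + 68.14 = 99.314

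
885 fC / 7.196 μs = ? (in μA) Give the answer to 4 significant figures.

0.1230 μA

(885 × 10⁻¹⁵) / (7.196 × 10⁻⁶) = 122.985 × 10⁻⁹ A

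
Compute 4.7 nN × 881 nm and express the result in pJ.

4.7 × 10^-9 × 881 × 10^-9 = 4140.7 × 10^-18 J

0.0041407 pJ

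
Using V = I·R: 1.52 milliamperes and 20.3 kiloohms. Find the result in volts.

30.856 volts

1.52e-3 × 20.3e3 = 30.856 V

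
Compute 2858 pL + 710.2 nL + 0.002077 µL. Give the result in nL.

In nL:
  2858 pL = 2858 × 10⁻³ nL = 2.858
  710.2 nL → 710.2
  0.002077 µL = 0.002077 × 10³ nL = 2.077
Sum: 2.858 + 710.2 + 2.077 = 715.135

715.135 nL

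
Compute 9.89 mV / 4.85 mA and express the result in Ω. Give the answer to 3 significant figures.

2.04 Ω

(9.89 × 10⁻³) / (4.85 × 10⁻³) = 2.0392 Ω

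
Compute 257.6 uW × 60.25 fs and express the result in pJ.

0.0000155204 pJ

257.6e-6 × 60.25e-15 = 15520.4e-21 J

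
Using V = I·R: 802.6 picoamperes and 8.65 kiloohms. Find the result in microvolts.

802.6 × 10^-12 × 8.65 × 10^3 = 6942.49 × 10^-9 V

6.94249 microvolts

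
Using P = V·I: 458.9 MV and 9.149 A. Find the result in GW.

4.1984761 GW

458.9e6 × 9.149 = 4198.4761e6 W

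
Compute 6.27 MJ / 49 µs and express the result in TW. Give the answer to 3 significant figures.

0.128 TW

(6.27 × 10⁶) / (49 × 10⁻⁶) = 0.12796 × 10¹² W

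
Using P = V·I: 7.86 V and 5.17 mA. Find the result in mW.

40.6362 mW

7.86 × 5.17e-3 = 40.6362e-3 W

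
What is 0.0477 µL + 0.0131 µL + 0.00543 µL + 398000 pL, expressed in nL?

464.23 nL

In nL:
  0.0477 µL = 0.0477e3 nL = 47.7
  0.0131 µL = 0.0131e3 nL = 13.1
  0.00543 µL = 0.00543e3 nL = 5.43
  398000 pL = 398000e-3 nL = 398
Sum: 47.7 + 13.1 + 5.43 + 398 = 464.23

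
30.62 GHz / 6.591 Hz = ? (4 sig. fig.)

4646000000

(30.62 × 10⁹) / (6.591) = 4.6457 × 10⁹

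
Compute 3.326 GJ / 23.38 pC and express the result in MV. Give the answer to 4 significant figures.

142300000000000 MV

(3.326 × 10⁹) / (23.38 × 10⁻¹²) = 0.142258 × 10²¹ V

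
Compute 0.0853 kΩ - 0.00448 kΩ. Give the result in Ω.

In Ω:
  0.0853 kΩ = 0.0853e3 Ω = 85.3
  0.00448 kΩ = 0.00448e3 Ω = 4.48
Difference: 85.3 - 4.48 = 80.82

80.82 Ω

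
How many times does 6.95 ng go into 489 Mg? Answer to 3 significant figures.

(489 × 10^6) / (6.95 × 10^-9) = 70.36 × 10^15

70400000000000000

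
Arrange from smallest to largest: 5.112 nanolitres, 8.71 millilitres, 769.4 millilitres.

5.112 nanolitres = 0.000000005112 litres
8.71 millilitres = 0.00871 litres
769.4 millilitres = 0.7694 litres

5.112 nanolitres < 8.71 millilitres < 769.4 millilitres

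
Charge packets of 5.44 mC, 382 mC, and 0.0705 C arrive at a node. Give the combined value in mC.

457.94 mC

In mC:
  5.44 mC → 5.44
  382 mC → 382
  0.0705 C = 0.0705 × 10³ mC = 70.5
Sum: 5.44 + 382 + 70.5 = 457.94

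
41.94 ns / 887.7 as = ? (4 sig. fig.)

(41.94e-9) / (887.7e-18) = 0.047246e9

47250000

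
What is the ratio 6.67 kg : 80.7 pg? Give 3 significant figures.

(6.67e3) / (80.7e-12) = 0.08265e15

82700000000000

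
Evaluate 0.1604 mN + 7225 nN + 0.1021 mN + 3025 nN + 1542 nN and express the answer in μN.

274.292 μN

In μN:
  0.1604 mN = 0.1604 × 10^3 μN = 160.4
  7225 nN = 7225 × 10^-3 μN = 7.225
  0.1021 mN = 0.1021 × 10^3 μN = 102.1
  3025 nN = 3025 × 10^-3 μN = 3.025
  1542 nN = 1542 × 10^-3 μN = 1.542
Sum: 160.4 + 7.225 + 102.1 + 3.025 + 1.542 = 274.292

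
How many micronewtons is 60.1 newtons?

(no prefix) = 10⁰, micro = 10⁻⁶; factor is 10⁶.
60.1 × 10⁶ = 60100000

60100000 micronewtons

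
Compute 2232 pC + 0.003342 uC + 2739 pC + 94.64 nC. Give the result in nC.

In nC:
  2232 pC = 2232 × 10⁻³ nC = 2.232
  0.003342 uC = 0.003342 × 10³ nC = 3.342
  2739 pC = 2739 × 10⁻³ nC = 2.739
  94.64 nC → 94.64
Sum: 2.232 + 3.342 + 2.739 + 94.64 = 102.953

102.953 nC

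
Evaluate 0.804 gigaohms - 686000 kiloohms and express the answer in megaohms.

118 megaohms

In megaohms:
  0.804 gigaohms = 0.804e3 megaohms = 804
  686000 kiloohms = 686000e-3 megaohms = 686
Difference: 804 - 686 = 118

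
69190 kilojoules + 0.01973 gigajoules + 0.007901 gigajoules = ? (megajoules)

In megajoules:
  69190 kilojoules = 69190 × 10⁻³ megajoules = 69.19
  0.01973 gigajoules = 0.01973 × 10³ megajoules = 19.73
  0.007901 gigajoules = 0.007901 × 10³ megajoules = 7.901
Sum: 69.19 + 19.73 + 7.901 = 96.821

96.821 megajoules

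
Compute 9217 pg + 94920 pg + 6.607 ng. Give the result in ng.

110.744 ng

In ng:
  9217 pg = 9217 × 10^-3 ng = 9.217
  94920 pg = 94920 × 10^-3 ng = 94.92
  6.607 ng → 6.607
Sum: 9.217 + 94.92 + 6.607 = 110.744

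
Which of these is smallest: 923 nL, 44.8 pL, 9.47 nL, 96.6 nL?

44.8 pL

923 nL = 0.000000923 L
44.8 pL = 0.0000000000448 L
9.47 nL = 0.00000000947 L
96.6 nL = 0.0000000966 L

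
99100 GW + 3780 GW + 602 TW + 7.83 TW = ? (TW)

712.71 TW

In TW:
  99100 GW = 99100 × 10⁻³ TW = 99.1
  3780 GW = 3780 × 10⁻³ TW = 3.78
  602 TW → 602
  7.83 TW → 7.83
Sum: 99.1 + 3.78 + 602 + 7.83 = 712.71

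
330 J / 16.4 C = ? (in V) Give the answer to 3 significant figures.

20.1 V

(330) / (16.4) = 20.122 V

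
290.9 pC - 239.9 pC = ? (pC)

In pC:
  290.9 pC → 290.9
  239.9 pC → 239.9
Difference: 290.9 - 239.9 = 51

51 pC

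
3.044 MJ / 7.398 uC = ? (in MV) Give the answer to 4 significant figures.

(3.044e6) / (7.398e-6) = 0.411463e12 V

411500 MV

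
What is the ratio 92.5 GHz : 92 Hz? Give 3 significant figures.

(92.5 × 10⁹) / (92) = 1.005 × 10⁹

1010000000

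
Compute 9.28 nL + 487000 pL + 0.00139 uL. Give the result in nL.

497.67 nL

In nL:
  9.28 nL → 9.28
  487000 pL = 487000e-3 nL = 487
  0.00139 uL = 0.00139e3 nL = 1.39
Sum: 9.28 + 487 + 1.39 = 497.67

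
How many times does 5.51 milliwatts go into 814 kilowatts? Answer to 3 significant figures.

148000000

(814e3) / (5.51e-3) = 147.7e6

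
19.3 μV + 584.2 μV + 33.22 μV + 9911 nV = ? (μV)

In μV:
  19.3 μV → 19.3
  584.2 μV → 584.2
  33.22 μV → 33.22
  9911 nV = 9911 × 10^-3 μV = 9.911
Sum: 19.3 + 584.2 + 33.22 + 9.911 = 646.631

646.631 μV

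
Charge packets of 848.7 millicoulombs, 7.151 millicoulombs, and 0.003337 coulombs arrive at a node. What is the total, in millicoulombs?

859.188 millicoulombs

In millicoulombs:
  848.7 millicoulombs → 848.7
  7.151 millicoulombs → 7.151
  0.003337 coulombs = 0.003337 × 10³ millicoulombs = 3.337
Sum: 848.7 + 7.151 + 3.337 = 859.188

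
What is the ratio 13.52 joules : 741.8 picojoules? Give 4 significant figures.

18230000000

(13.52) / (741.8e-12) = 0.018226e12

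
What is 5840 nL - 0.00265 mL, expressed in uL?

3.19 uL

In uL:
  5840 nL = 5840 × 10^-3 uL = 5.84
  0.00265 mL = 0.00265 × 10^3 uL = 2.65
Difference: 5.84 - 2.65 = 3.19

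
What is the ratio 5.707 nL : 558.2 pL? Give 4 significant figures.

10.22

(5.707 × 10⁻⁹) / (558.2 × 10⁻¹²) = 0.010224 × 10³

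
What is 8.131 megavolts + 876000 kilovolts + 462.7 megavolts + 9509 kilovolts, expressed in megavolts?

1356.34 megavolts

In megavolts:
  8.131 megavolts → 8.131
  876000 kilovolts = 876000 × 10⁻³ megavolts = 876
  462.7 megavolts → 462.7
  9509 kilovolts = 9509 × 10⁻³ megavolts = 9.509
Sum: 8.131 + 876 + 462.7 + 9.509 = 1356.34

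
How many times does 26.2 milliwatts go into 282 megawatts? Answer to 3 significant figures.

10800000000

(282 × 10⁶) / (26.2 × 10⁻³) = 10.76 × 10⁹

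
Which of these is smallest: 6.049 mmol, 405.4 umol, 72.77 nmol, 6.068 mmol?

6.049 mmol = 0.006049 mol
405.4 umol = 0.0004054 mol
72.77 nmol = 0.00000007277 mol
6.068 mmol = 0.006068 mol

72.77 nmol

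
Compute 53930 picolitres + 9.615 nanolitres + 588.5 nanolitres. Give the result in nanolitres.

652.045 nanolitres

In nanolitres:
  53930 picolitres = 53930 × 10^-3 nanolitres = 53.93
  9.615 nanolitres → 9.615
  588.5 nanolitres → 588.5
Sum: 53.93 + 9.615 + 588.5 = 652.045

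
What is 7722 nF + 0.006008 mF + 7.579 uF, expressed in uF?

In uF:
  7722 nF = 7722e-3 uF = 7.722
  0.006008 mF = 0.006008e3 uF = 6.008
  7.579 uF → 7.579
Sum: 7.722 + 6.008 + 7.579 = 21.309

21.309 uF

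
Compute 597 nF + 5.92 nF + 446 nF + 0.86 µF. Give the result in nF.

In nF:
  597 nF → 597
  5.92 nF → 5.92
  446 nF → 446
  0.86 µF = 0.86 × 10³ nF = 860
Sum: 597 + 5.92 + 446 + 860 = 1908.92

1908.92 nF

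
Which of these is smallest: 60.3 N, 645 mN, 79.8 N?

645 mN

60.3 N = 60.3 N
645 mN = 0.645 N
79.8 N = 79.8 N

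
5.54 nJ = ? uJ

0.00554 uJ

nano = 10^-9, micro = 10^-6; factor is 10^-3.
5.54 × 10^-3 = 0.00554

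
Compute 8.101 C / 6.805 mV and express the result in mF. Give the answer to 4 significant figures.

(8.101) / (6.805 × 10⁻³) = 1.19045 × 10³ F

1190000 mF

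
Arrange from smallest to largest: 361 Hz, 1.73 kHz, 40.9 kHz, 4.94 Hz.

361 Hz = 361 Hz
1.73 kHz = 1730 Hz
40.9 kHz = 40900 Hz
4.94 Hz = 4.94 Hz

4.94 Hz < 361 Hz < 1.73 kHz < 40.9 kHz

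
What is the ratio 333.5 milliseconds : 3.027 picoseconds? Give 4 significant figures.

(333.5 × 10⁻³) / (3.027 × 10⁻¹²) = 110.18 × 10⁹

110200000000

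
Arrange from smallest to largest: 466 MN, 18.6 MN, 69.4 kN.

466 MN = 466000000 N
18.6 MN = 18600000 N
69.4 kN = 69400 N

69.4 kN < 18.6 MN < 466 MN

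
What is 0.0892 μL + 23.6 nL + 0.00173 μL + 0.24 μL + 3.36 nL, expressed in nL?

357.89 nL

In nL:
  0.0892 μL = 0.0892 × 10^3 nL = 89.2
  23.6 nL → 23.6
  0.00173 μL = 0.00173 × 10^3 nL = 1.73
  0.24 μL = 0.24 × 10^3 nL = 240
  3.36 nL → 3.36
Sum: 89.2 + 23.6 + 1.73 + 240 + 3.36 = 357.89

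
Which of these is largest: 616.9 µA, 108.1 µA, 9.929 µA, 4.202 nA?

616.9 µA = 0.0006169 A
108.1 µA = 0.0001081 A
9.929 µA = 0.000009929 A
4.202 nA = 0.000000004202 A

616.9 µA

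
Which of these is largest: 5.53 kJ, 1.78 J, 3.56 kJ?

5.53 kJ = 5530 J
1.78 J = 1.78 J
3.56 kJ = 3560 J

5.53 kJ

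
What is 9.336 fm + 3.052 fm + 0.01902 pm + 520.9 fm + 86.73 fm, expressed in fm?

In fm:
  9.336 fm → 9.336
  3.052 fm → 3.052
  0.01902 pm = 0.01902 × 10³ fm = 19.02
  520.9 fm → 520.9
  86.73 fm → 86.73
Sum: 9.336 + 3.052 + 19.02 + 520.9 + 86.73 = 639.038

639.038 fm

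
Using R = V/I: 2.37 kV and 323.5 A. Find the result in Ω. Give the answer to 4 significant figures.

(2.37 × 10³) / (323.5) = 0.00732612 × 10³ Ω

7.326 Ω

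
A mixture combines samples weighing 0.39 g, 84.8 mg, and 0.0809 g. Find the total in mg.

In mg:
  0.39 g = 0.39 × 10³ mg = 390
  84.8 mg → 84.8
  0.0809 g = 0.0809 × 10³ mg = 80.9
Sum: 390 + 84.8 + 80.9 = 555.7

555.7 mg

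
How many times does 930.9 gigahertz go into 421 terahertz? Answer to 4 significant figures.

452.3

(421 × 10^12) / (930.9 × 10^9) = 0.45225 × 10^3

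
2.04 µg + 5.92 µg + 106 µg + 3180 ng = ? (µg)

In µg:
  2.04 µg → 2.04
  5.92 µg → 5.92
  106 µg → 106
  3180 ng = 3180 × 10⁻³ µg = 3.18
Sum: 2.04 + 5.92 + 106 + 3.18 = 117.14

117.14 µg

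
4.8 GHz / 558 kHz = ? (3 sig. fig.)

8600

(4.8 × 10⁹) / (558 × 10³) = 0.008602 × 10⁶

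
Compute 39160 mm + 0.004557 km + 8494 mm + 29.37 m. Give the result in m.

81.581 m

In m:
  39160 mm = 39160e-3 m = 39.16
  0.004557 km = 0.004557e3 m = 4.557
  8494 mm = 8494e-3 m = 8.494
  29.37 m → 29.37
Sum: 39.16 + 4.557 + 8.494 + 29.37 = 81.581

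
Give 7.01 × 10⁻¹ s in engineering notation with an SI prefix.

= 701 × 10⁻³ s; 10⁻³ is milli.

701 ms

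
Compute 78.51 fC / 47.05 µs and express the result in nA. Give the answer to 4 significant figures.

1.669 nA

(78.51e-15) / (47.05e-6) = 1.66865e-9 A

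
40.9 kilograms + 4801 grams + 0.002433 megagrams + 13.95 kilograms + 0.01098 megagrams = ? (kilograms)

73.064 kilograms

In kilograms:
  40.9 kilograms → 40.9
  4801 grams = 4801e-3 kilograms = 4.801
  0.002433 megagrams = 0.002433e3 kilograms = 2.433
  13.95 kilograms → 13.95
  0.01098 megagrams = 0.01098e3 kilograms = 10.98
Sum: 40.9 + 4.801 + 2.433 + 13.95 + 10.98 = 73.064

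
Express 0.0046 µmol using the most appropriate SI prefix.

4.6 nmol

= 4.6 × 10⁻⁹ mol; 10⁻⁹ is nano.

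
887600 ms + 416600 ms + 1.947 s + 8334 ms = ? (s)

In s:
  887600 ms = 887600 × 10^-3 s = 887.6
  416600 ms = 416600 × 10^-3 s = 416.6
  1.947 s → 1.947
  8334 ms = 8334 × 10^-3 s = 8.334
Sum: 887.6 + 416.6 + 1.947 + 8.334 = 1314.481

1314.481 s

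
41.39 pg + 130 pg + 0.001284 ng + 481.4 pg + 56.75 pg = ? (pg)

In pg:
  41.39 pg → 41.39
  130 pg → 130
  0.001284 ng = 0.001284 × 10³ pg = 1.284
  481.4 pg → 481.4
  56.75 pg → 56.75
Sum: 41.39 + 130 + 1.284 + 481.4 + 56.75 = 710.824

710.824 pg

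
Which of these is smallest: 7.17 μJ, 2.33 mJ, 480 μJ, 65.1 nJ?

65.1 nJ

7.17 μJ = 0.00000717 J
2.33 mJ = 0.00233 J
480 μJ = 0.00048 J
65.1 nJ = 0.0000000651 J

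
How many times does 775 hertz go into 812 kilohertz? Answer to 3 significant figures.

(812 × 10^3) / (775) = 1.048 × 10^3

1050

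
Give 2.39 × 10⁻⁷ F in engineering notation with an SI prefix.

239 nF

= 239 × 10⁻⁹ F; 10⁻⁹ is nano.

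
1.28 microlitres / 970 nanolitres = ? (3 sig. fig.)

(1.28 × 10^-6) / (970 × 10^-9) = 0.00132 × 10^3

1.32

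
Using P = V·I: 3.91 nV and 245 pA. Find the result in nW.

3.91e-9 × 245e-12 = 957.95e-21 W

0.00000000095795 nW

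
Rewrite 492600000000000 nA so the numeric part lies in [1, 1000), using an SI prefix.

492.6 kA

= 492.6 × 10³ A; 10³ is kilo.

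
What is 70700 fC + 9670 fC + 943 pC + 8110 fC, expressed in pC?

In pC:
  70700 fC = 70700 × 10⁻³ pC = 70.7
  9670 fC = 9670 × 10⁻³ pC = 9.67
  943 pC → 943
  8110 fC = 8110 × 10⁻³ pC = 8.11
Sum: 70.7 + 9.67 + 943 + 8.11 = 1031.48

1031.48 pC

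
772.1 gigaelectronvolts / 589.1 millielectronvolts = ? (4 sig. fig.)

(772.1 × 10^9) / (589.1 × 10^-3) = 1.3106 × 10^12

1311000000000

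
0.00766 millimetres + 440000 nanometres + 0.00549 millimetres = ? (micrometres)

453.15 micrometres

In micrometres:
  0.00766 millimetres = 0.00766 × 10^3 micrometres = 7.66
  440000 nanometres = 440000 × 10^-3 micrometres = 440
  0.00549 millimetres = 0.00549 × 10^3 micrometres = 5.49
Sum: 7.66 + 440 + 5.49 = 453.15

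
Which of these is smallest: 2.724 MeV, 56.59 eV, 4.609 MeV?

2.724 MeV = 2724000 eV
56.59 eV = 56.59 eV
4.609 MeV = 4609000 eV

56.59 eV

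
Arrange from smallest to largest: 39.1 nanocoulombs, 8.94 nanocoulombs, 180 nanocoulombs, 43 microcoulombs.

39.1 nanocoulombs = 0.0000000391 coulombs
8.94 nanocoulombs = 0.00000000894 coulombs
180 nanocoulombs = 0.00000018 coulombs
43 microcoulombs = 0.000043 coulombs

8.94 nanocoulombs < 39.1 nanocoulombs < 180 nanocoulombs < 43 microcoulombs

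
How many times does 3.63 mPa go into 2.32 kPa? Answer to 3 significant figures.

(2.32 × 10³) / (3.63 × 10⁻³) = 0.6391 × 10⁶

639000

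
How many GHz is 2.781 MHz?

0.002781 GHz

mega = 1e6, giga = 1e9; factor is 1e-3.
2.781 × 1e-3 = 0.002781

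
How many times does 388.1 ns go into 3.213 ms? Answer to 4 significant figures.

8279

(3.213e-3) / (388.1e-9) = 0.0082788e6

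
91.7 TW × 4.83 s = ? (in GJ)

91.7 × 10^12 × 4.83 = 442.911 × 10^12 J

442911 GJ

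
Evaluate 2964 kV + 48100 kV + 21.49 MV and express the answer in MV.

72.554 MV

In MV:
  2964 kV = 2964e-3 MV = 2.964
  48100 kV = 48100e-3 MV = 48.1
  21.49 MV → 21.49
Sum: 2.964 + 48.1 + 21.49 = 72.554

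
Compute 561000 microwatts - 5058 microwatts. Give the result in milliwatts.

555.942 milliwatts

In milliwatts:
  561000 microwatts = 561000 × 10⁻³ milliwatts = 561
  5058 microwatts = 5058 × 10⁻³ milliwatts = 5.058
Difference: 561 - 5.058 = 555.942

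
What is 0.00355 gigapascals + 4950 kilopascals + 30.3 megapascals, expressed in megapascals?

38.8 megapascals

In megapascals:
  0.00355 gigapascals = 0.00355 × 10³ megapascals = 3.55
  4950 kilopascals = 4950 × 10⁻³ megapascals = 4.95
  30.3 megapascals → 30.3
Sum: 3.55 + 4.95 + 30.3 = 38.8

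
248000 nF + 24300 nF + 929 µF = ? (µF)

1201.3 µF

In µF:
  248000 nF = 248000e-3 µF = 248
  24300 nF = 24300e-3 µF = 24.3
  929 µF → 929
Sum: 248 + 24.3 + 929 = 1201.3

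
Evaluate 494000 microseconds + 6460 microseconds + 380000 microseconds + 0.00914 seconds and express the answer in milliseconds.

In milliseconds:
  494000 microseconds = 494000 × 10^-3 milliseconds = 494
  6460 microseconds = 6460 × 10^-3 milliseconds = 6.46
  380000 microseconds = 380000 × 10^-3 milliseconds = 380
  0.00914 seconds = 0.00914 × 10^3 milliseconds = 9.14
Sum: 494 + 6.46 + 380 + 9.14 = 889.6

889.6 milliseconds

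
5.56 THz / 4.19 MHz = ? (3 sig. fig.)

(5.56e12) / (4.19e6) = 1.327e6

1330000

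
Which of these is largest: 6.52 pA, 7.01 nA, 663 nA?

6.52 pA = 0.00000000000652 A
7.01 nA = 0.00000000701 A
663 nA = 0.000000663 A

663 nA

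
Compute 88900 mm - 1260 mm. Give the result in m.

87.64 m

In m:
  88900 mm = 88900 × 10^-3 m = 88.9
  1260 mm = 1260 × 10^-3 m = 1.26
Difference: 88.9 - 1.26 = 87.64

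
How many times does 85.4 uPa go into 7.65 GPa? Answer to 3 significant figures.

(7.65e9) / (85.4e-6) = 0.08958e15

89600000000000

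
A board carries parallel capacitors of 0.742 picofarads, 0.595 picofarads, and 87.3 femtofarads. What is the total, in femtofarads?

1424.3 femtofarads

In femtofarads:
  0.742 picofarads = 0.742e3 femtofarads = 742
  0.595 picofarads = 0.595e3 femtofarads = 595
  87.3 femtofarads → 87.3
Sum: 742 + 595 + 87.3 = 1424.3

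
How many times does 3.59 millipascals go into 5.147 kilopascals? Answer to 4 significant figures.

(5.147 × 10³) / (3.59 × 10⁻³) = 1.4337 × 10⁶

1434000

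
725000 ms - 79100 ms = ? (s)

645.9 s

In s:
  725000 ms = 725000 × 10^-3 s = 725
  79100 ms = 79100 × 10^-3 s = 79.1
Difference: 725 - 79.1 = 645.9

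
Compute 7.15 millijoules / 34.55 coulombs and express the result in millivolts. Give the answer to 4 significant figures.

(7.15e-3) / (34.55) = 0.206946e-3 V

0.2069 millivolts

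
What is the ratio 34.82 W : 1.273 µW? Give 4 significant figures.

(34.82) / (1.273 × 10^-6) = 27.353 × 10^6

27350000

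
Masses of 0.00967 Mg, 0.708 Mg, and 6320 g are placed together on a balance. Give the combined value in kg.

723.99 kg

In kg:
  0.00967 Mg = 0.00967 × 10³ kg = 9.67
  0.708 Mg = 0.708 × 10³ kg = 708
  6320 g = 6320 × 10⁻³ kg = 6.32
Sum: 9.67 + 708 + 6.32 = 723.99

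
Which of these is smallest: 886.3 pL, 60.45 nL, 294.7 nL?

886.3 pL

886.3 pL = 0.0000000008863 L
60.45 nL = 0.00000006045 L
294.7 nL = 0.0000002947 L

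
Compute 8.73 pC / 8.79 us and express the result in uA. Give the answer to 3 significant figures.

0.993 uA

(8.73 × 10^-12) / (8.79 × 10^-6) = 0.99317 × 10^-6 A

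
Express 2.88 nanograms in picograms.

2880 picograms

nano = 1e-9, pico = 1e-12; factor is 1e3.
2.88 × 1e3 = 2880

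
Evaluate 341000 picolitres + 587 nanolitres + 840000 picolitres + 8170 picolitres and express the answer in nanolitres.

1776.17 nanolitres

In nanolitres:
  341000 picolitres = 341000e-3 nanolitres = 341
  587 nanolitres → 587
  840000 picolitres = 840000e-3 nanolitres = 840
  8170 picolitres = 8170e-3 nanolitres = 8.17
Sum: 341 + 587 + 840 + 8.17 = 1776.17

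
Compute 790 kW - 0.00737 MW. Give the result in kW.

782.63 kW

In kW:
  790 kW → 790
  0.00737 MW = 0.00737 × 10^3 kW = 7.37
Difference: 790 - 7.37 = 782.63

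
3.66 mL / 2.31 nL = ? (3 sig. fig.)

1580000

(3.66 × 10^-3) / (2.31 × 10^-9) = 1.584 × 10^6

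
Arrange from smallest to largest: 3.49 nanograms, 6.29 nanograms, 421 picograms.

3.49 nanograms = 0.00000000349 grams
6.29 nanograms = 0.00000000629 grams
421 picograms = 0.000000000421 grams

421 picograms < 3.49 nanograms < 6.29 nanograms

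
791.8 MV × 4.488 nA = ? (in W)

3.5535984 W

791.8 × 10^6 × 4.488 × 10^-9 = 3553.5984 × 10^-3 W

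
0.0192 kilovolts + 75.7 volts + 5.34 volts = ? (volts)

100.24 volts

In volts:
  0.0192 kilovolts = 0.0192 × 10³ volts = 19.2
  75.7 volts → 75.7
  5.34 volts → 5.34
Sum: 19.2 + 75.7 + 5.34 = 100.24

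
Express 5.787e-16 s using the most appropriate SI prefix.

= 578.7e-18 s; 1e-18 is atto.

578.7 as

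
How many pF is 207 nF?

nano = 10^-9, pico = 10^-12; factor is 10^3.
207 × 10^3 = 207000

207000 pF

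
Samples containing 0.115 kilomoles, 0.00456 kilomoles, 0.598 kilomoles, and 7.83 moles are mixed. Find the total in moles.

In moles:
  0.115 kilomoles = 0.115 × 10^3 moles = 115
  0.00456 kilomoles = 0.00456 × 10^3 moles = 4.56
  0.598 kilomoles = 0.598 × 10^3 moles = 598
  7.83 moles → 7.83
Sum: 115 + 4.56 + 598 + 7.83 = 725.39

725.39 moles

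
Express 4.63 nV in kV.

0.00000000000463 kV

nano = 10⁻⁹, kilo = 10³; factor is 10⁻¹².
4.63 × 10⁻¹² = 0.00000000000463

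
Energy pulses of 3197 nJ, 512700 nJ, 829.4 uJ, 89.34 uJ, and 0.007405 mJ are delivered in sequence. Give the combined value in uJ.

In uJ:
  3197 nJ = 3197e-3 uJ = 3.197
  512700 nJ = 512700e-3 uJ = 512.7
  829.4 uJ → 829.4
  89.34 uJ → 89.34
  0.007405 mJ = 0.007405e3 uJ = 7.405
Sum: 3.197 + 512.7 + 829.4 + 89.34 + 7.405 = 1442.042

1442.042 uJ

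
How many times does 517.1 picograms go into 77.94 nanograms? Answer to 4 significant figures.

(77.94e-9) / (517.1e-12) = 0.15073e3

150.7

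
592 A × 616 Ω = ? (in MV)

592 × 616 = 364672 V

0.364672 MV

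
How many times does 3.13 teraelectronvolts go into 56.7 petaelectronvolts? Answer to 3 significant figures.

(56.7 × 10¹⁵) / (3.13 × 10¹²) = 18.12 × 10³

18100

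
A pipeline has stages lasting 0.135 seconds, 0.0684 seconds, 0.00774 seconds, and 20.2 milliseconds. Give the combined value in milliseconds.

In milliseconds:
  0.135 seconds = 0.135 × 10^3 milliseconds = 135
  0.0684 seconds = 0.0684 × 10^3 milliseconds = 68.4
  0.00774 seconds = 0.00774 × 10^3 milliseconds = 7.74
  20.2 milliseconds → 20.2
Sum: 135 + 68.4 + 7.74 + 20.2 = 231.34

231.34 milliseconds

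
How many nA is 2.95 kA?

kilo = 1e3, nano = 1e-9; factor is 1e12.
2.95 × 1e12 = 2950000000000

2950000000000 nA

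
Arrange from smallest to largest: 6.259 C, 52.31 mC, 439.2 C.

52.31 mC < 6.259 C < 439.2 C

6.259 C = 6.259 C
52.31 mC = 0.05231 C
439.2 C = 439.2 C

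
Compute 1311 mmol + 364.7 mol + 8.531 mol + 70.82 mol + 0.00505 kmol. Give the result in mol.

In mol:
  1311 mmol = 1311e-3 mol = 1.311
  364.7 mol → 364.7
  8.531 mol → 8.531
  70.82 mol → 70.82
  0.00505 kmol = 0.00505e3 mol = 5.05
Sum: 1.311 + 364.7 + 8.531 + 70.82 + 5.05 = 450.412

450.412 mol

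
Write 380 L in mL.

(no prefix) = 1e0, milli = 1e-3; factor is 1e3.
380 × 1e3 = 380000

380000 mL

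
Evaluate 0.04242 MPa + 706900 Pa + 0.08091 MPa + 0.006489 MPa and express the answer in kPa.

In kPa:
  0.04242 MPa = 0.04242 × 10^3 kPa = 42.42
  706900 Pa = 706900 × 10^-3 kPa = 706.9
  0.08091 MPa = 0.08091 × 10^3 kPa = 80.91
  0.006489 MPa = 0.006489 × 10^3 kPa = 6.489
Sum: 42.42 + 706.9 + 80.91 + 6.489 = 836.719

836.719 kPa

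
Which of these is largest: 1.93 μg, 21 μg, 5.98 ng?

21 μg

1.93 μg = 0.00000193 g
21 μg = 0.000021 g
5.98 ng = 0.00000000598 g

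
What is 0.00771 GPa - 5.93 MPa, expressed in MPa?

1.78 MPa

In MPa:
  0.00771 GPa = 0.00771 × 10^3 MPa = 7.71
  5.93 MPa → 5.93
Difference: 7.71 - 5.93 = 1.78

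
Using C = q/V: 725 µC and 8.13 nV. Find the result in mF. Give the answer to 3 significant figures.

(725e-6) / (8.13e-9) = 89.176e3 F

89200000 mF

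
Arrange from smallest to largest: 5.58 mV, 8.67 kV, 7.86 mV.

5.58 mV < 7.86 mV < 8.67 kV

5.58 mV = 0.00558 V
8.67 kV = 8670 V
7.86 mV = 0.00786 V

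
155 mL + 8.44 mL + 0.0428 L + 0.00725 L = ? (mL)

In mL:
  155 mL → 155
  8.44 mL → 8.44
  0.0428 L = 0.0428 × 10³ mL = 42.8
  0.00725 L = 0.00725 × 10³ mL = 7.25
Sum: 155 + 8.44 + 42.8 + 7.25 = 213.49

213.49 mL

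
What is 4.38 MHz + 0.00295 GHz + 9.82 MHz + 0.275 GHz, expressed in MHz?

In MHz:
  4.38 MHz → 4.38
  0.00295 GHz = 0.00295 × 10³ MHz = 2.95
  9.82 MHz → 9.82
  0.275 GHz = 0.275 × 10³ MHz = 275
Sum: 4.38 + 2.95 + 9.82 + 275 = 292.15

292.15 MHz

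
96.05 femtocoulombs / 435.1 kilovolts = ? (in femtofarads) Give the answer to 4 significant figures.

0.0002208 femtofarads

(96.05e-15) / (435.1e3) = 0.220754e-18 F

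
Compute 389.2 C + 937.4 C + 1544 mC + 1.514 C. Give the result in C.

1329.658 C

In C:
  389.2 C → 389.2
  937.4 C → 937.4
  1544 mC = 1544 × 10^-3 C = 1.544
  1.514 C → 1.514
Sum: 389.2 + 937.4 + 1.544 + 1.514 = 1329.658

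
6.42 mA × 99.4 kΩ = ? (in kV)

6.42e-3 × 99.4e3 = 638.148 V

0.638148 kV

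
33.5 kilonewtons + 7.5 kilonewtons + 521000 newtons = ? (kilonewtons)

562 kilonewtons

In kilonewtons:
  33.5 kilonewtons → 33.5
  7.5 kilonewtons → 7.5
  521000 newtons = 521000e-3 kilonewtons = 521
Sum: 33.5 + 7.5 + 521 = 562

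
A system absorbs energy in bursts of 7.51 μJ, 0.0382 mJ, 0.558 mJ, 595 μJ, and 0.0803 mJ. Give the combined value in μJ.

1279.01 μJ

In μJ:
  7.51 μJ → 7.51
  0.0382 mJ = 0.0382 × 10^3 μJ = 38.2
  0.558 mJ = 0.558 × 10^3 μJ = 558
  595 μJ → 595
  0.0803 mJ = 0.0803 × 10^3 μJ = 80.3
Sum: 7.51 + 38.2 + 558 + 595 + 80.3 = 1279.01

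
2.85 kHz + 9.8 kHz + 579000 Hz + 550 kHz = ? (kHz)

In kHz:
  2.85 kHz → 2.85
  9.8 kHz → 9.8
  579000 Hz = 579000 × 10^-3 kHz = 579
  550 kHz → 550
Sum: 2.85 + 9.8 + 579 + 550 = 1141.65

1141.65 kHz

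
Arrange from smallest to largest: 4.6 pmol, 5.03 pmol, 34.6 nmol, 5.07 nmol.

4.6 pmol = 0.0000000000046 mol
5.03 pmol = 0.00000000000503 mol
34.6 nmol = 0.0000000346 mol
5.07 nmol = 0.00000000507 mol

4.6 pmol < 5.03 pmol < 5.07 nmol < 34.6 nmol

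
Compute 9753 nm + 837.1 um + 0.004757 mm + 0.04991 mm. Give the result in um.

In um:
  9753 nm = 9753e-3 um = 9.753
  837.1 um → 837.1
  0.004757 mm = 0.004757e3 um = 4.757
  0.04991 mm = 0.04991e3 um = 49.91
Sum: 9.753 + 837.1 + 4.757 + 49.91 = 901.52

901.52 um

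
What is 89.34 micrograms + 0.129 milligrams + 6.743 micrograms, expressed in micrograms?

225.083 micrograms

In micrograms:
  89.34 micrograms → 89.34
  0.129 milligrams = 0.129 × 10³ micrograms = 129
  6.743 micrograms → 6.743
Sum: 89.34 + 129 + 6.743 = 225.083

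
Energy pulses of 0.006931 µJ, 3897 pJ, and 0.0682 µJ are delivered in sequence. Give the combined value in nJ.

79.028 nJ

In nJ:
  0.006931 µJ = 0.006931 × 10³ nJ = 6.931
  3897 pJ = 3897 × 10⁻³ nJ = 3.897
  0.0682 µJ = 0.0682 × 10³ nJ = 68.2
Sum: 6.931 + 3.897 + 68.2 = 79.028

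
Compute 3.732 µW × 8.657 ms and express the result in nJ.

32.307924 nJ

3.732 × 10^-6 × 8.657 × 10^-3 = 32.307924 × 10^-9 J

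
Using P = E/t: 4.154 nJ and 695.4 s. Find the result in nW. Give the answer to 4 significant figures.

(4.154e-9) / (695.4) = 0.00597354e-9 W

0.005974 nW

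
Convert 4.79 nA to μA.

nano = 10⁻⁹, micro = 10⁻⁶; factor is 10⁻³.
4.79 × 10⁻³ = 0.00479

0.00479 μA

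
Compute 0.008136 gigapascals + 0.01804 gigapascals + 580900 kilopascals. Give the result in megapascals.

In megapascals:
  0.008136 gigapascals = 0.008136e3 megapascals = 8.136
  0.01804 gigapascals = 0.01804e3 megapascals = 18.04
  580900 kilopascals = 580900e-3 megapascals = 580.9
Sum: 8.136 + 18.04 + 580.9 = 607.076

607.076 megapascals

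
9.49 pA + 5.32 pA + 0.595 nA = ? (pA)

609.81 pA

In pA:
  9.49 pA → 9.49
  5.32 pA → 5.32
  0.595 nA = 0.595 × 10^3 pA = 595
Sum: 9.49 + 5.32 + 595 = 609.81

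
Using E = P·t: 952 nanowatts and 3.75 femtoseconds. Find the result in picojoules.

0.00000000357 picojoules

952 × 10^-9 × 3.75 × 10^-15 = 3570 × 10^-24 J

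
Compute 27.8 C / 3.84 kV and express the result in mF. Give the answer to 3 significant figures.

(27.8) / (3.84e3) = 7.2396e-3 F

7.24 mF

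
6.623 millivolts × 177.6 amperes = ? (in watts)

1.1762448 watts

6.623e-3 × 177.6 = 1176.2448e-3 W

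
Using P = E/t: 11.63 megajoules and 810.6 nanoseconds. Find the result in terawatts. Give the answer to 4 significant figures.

(11.63 × 10^6) / (810.6 × 10^-9) = 0.0143474 × 10^15 W

14.35 terawatts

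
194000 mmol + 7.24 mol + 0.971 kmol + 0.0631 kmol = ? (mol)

In mol:
  194000 mmol = 194000e-3 mol = 194
  7.24 mol → 7.24
  0.971 kmol = 0.971e3 mol = 971
  0.0631 kmol = 0.0631e3 mol = 63.1
Sum: 194 + 7.24 + 971 + 63.1 = 1235.34

1235.34 mol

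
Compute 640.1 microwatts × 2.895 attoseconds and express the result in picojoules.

640.1 × 10^-6 × 2.895 × 10^-18 = 1853.0895 × 10^-24 J

0.0000000018530895 picojoules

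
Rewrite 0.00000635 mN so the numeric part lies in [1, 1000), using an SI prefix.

= 6.35e-9 N; 1e-9 is nano.

6.35 nN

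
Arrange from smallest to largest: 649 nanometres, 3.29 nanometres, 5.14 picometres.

5.14 picometres < 3.29 nanometres < 649 nanometres

649 nanometres = 0.000000649 metres
3.29 nanometres = 0.00000000329 metres
5.14 picometres = 0.00000000000514 metres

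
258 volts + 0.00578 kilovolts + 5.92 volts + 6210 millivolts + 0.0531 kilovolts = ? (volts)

In volts:
  258 volts → 258
  0.00578 kilovolts = 0.00578 × 10^3 volts = 5.78
  5.92 volts → 5.92
  6210 millivolts = 6210 × 10^-3 volts = 6.21
  0.0531 kilovolts = 0.0531 × 10^3 volts = 53.1
Sum: 258 + 5.78 + 5.92 + 6.21 + 53.1 = 329.01

329.01 volts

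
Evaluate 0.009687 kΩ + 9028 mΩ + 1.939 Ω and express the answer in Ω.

20.654 Ω

In Ω:
  0.009687 kΩ = 0.009687 × 10³ Ω = 9.687
  9028 mΩ = 9028 × 10⁻³ Ω = 9.028
  1.939 Ω → 1.939
Sum: 9.687 + 9.028 + 1.939 = 20.654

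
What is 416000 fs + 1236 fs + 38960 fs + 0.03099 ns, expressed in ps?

In ps:
  416000 fs = 416000e-3 ps = 416
  1236 fs = 1236e-3 ps = 1.236
  38960 fs = 38960e-3 ps = 38.96
  0.03099 ns = 0.03099e3 ps = 30.99
Sum: 416 + 1.236 + 38.96 + 30.99 = 487.186

487.186 ps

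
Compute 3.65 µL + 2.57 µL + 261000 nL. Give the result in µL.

267.22 µL

In µL:
  3.65 µL → 3.65
  2.57 µL → 2.57
  261000 nL = 261000 × 10⁻³ µL = 261
Sum: 3.65 + 2.57 + 261 = 267.22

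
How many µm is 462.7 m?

462700000 µm

(no prefix) = 10^0, micro = 10^-6; factor is 10^6.
462.7 × 10^6 = 462700000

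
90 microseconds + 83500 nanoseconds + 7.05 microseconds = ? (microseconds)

In microseconds:
  90 microseconds → 90
  83500 nanoseconds = 83500 × 10⁻³ microseconds = 83.5
  7.05 microseconds → 7.05
Sum: 90 + 83.5 + 7.05 = 180.55

180.55 microseconds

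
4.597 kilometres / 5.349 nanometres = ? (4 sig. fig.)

859400000000

(4.597 × 10^3) / (5.349 × 10^-9) = 0.85941 × 10^12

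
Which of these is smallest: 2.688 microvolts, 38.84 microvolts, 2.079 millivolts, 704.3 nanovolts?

704.3 nanovolts

2.688 microvolts = 0.000002688 volts
38.84 microvolts = 0.00003884 volts
2.079 millivolts = 0.002079 volts
704.3 nanovolts = 0.0000007043 volts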